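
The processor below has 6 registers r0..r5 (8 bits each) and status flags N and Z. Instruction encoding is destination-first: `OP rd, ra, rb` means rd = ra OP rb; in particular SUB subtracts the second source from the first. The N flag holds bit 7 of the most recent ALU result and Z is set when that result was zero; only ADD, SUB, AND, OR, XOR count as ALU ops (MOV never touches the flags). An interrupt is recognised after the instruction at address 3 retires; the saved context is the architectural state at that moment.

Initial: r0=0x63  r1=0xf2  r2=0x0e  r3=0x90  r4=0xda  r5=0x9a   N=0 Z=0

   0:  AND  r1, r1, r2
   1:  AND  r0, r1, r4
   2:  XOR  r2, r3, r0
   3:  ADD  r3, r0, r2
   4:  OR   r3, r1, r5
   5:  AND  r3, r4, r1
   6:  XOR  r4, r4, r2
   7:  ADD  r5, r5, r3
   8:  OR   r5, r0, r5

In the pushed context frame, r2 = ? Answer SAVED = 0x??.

SAVED = 0x92

after  0: r0=0x63 r1=0x02 r2=0x0e r3=0x90 r4=0xda r5=0x9a  N=0 Z=0
after  1: r0=0x02 r1=0x02 r2=0x0e r3=0x90 r4=0xda r5=0x9a  N=0 Z=0
after  2: r0=0x02 r1=0x02 r2=0x92 r3=0x90 r4=0xda r5=0x9a  N=1 Z=0
after  3: r0=0x02 r1=0x02 r2=0x92 r3=0x94 r4=0xda r5=0x9a  N=1 Z=0
-- IRQ taken; context saved, return-PC = 4 --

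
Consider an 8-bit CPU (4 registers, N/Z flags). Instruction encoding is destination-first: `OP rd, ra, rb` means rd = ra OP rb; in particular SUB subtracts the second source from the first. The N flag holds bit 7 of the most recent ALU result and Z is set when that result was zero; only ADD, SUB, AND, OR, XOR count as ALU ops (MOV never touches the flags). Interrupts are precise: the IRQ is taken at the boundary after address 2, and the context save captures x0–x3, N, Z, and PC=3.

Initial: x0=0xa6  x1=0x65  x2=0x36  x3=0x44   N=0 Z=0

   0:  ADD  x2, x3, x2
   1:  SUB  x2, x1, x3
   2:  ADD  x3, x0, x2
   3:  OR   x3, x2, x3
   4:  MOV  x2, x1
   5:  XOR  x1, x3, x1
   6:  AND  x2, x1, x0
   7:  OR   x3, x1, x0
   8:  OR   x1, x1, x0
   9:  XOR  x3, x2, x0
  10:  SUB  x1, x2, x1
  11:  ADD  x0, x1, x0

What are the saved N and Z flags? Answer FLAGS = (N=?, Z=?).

FLAGS = (N=1, Z=0)

after  0: x0=0xa6 x1=0x65 x2=0x7a x3=0x44  N=0 Z=0
after  1: x0=0xa6 x1=0x65 x2=0x21 x3=0x44  N=0 Z=0
after  2: x0=0xa6 x1=0x65 x2=0x21 x3=0xc7  N=1 Z=0
-- IRQ taken; context saved, return-PC = 3 --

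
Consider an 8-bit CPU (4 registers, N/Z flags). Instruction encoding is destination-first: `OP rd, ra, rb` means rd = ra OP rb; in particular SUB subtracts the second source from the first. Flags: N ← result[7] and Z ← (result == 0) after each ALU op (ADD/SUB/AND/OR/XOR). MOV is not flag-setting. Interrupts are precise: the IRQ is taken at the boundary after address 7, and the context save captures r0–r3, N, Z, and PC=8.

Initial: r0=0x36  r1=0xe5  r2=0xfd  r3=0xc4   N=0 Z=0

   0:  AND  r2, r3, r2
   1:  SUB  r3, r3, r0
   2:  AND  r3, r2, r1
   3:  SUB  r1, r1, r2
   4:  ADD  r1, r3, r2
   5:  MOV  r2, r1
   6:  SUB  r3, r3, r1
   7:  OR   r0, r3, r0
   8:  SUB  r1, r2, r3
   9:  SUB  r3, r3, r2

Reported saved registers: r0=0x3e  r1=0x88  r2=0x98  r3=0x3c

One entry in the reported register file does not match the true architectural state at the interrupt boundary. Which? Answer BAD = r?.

BAD = r2

after  0: r0=0x36 r1=0xe5 r2=0xc4 r3=0xc4  N=1 Z=0
after  1: r0=0x36 r1=0xe5 r2=0xc4 r3=0x8e  N=1 Z=0
after  2: r0=0x36 r1=0xe5 r2=0xc4 r3=0xc4  N=1 Z=0
after  3: r0=0x36 r1=0x21 r2=0xc4 r3=0xc4  N=0 Z=0
after  4: r0=0x36 r1=0x88 r2=0xc4 r3=0xc4  N=1 Z=0
after  5: r0=0x36 r1=0x88 r2=0x88 r3=0xc4  N=1 Z=0
after  6: r0=0x36 r1=0x88 r2=0x88 r3=0x3c  N=0 Z=0
after  7: r0=0x3e r1=0x88 r2=0x88 r3=0x3c  N=0 Z=0
-- IRQ taken; context saved, return-PC = 8 --
mismatch: r2: reported 0x98 vs actual 0x88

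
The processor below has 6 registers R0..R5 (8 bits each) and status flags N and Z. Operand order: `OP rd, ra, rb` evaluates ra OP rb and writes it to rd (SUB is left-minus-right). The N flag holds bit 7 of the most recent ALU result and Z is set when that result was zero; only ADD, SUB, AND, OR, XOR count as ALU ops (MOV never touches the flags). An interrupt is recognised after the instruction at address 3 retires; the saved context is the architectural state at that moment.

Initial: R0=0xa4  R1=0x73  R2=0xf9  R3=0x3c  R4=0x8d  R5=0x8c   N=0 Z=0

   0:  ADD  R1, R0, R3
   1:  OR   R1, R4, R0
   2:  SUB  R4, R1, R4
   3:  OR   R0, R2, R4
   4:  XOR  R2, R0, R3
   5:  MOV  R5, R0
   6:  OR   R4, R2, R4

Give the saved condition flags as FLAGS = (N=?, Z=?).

FLAGS = (N=1, Z=0)

after  0: R0=0xa4 R1=0xe0 R2=0xf9 R3=0x3c R4=0x8d R5=0x8c  N=1 Z=0
after  1: R0=0xa4 R1=0xad R2=0xf9 R3=0x3c R4=0x8d R5=0x8c  N=1 Z=0
after  2: R0=0xa4 R1=0xad R2=0xf9 R3=0x3c R4=0x20 R5=0x8c  N=0 Z=0
after  3: R0=0xf9 R1=0xad R2=0xf9 R3=0x3c R4=0x20 R5=0x8c  N=1 Z=0
-- IRQ taken; context saved, return-PC = 4 --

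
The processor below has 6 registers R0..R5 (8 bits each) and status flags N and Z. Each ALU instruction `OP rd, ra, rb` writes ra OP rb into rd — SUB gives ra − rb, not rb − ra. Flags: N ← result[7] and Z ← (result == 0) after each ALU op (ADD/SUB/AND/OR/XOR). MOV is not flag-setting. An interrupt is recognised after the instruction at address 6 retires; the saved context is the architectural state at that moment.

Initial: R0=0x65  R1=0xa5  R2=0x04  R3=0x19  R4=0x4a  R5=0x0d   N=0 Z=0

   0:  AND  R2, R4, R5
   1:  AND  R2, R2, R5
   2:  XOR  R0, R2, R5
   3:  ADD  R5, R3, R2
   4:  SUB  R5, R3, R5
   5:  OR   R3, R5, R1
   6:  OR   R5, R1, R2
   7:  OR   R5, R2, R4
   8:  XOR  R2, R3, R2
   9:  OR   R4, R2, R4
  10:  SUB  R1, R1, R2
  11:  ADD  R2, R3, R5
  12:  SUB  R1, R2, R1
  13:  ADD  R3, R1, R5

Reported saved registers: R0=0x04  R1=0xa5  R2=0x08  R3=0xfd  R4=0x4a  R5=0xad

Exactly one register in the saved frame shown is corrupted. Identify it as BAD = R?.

after  0: R0=0x65 R1=0xa5 R2=0x08 R3=0x19 R4=0x4a R5=0x0d  N=0 Z=0
after  1: R0=0x65 R1=0xa5 R2=0x08 R3=0x19 R4=0x4a R5=0x0d  N=0 Z=0
after  2: R0=0x05 R1=0xa5 R2=0x08 R3=0x19 R4=0x4a R5=0x0d  N=0 Z=0
after  3: R0=0x05 R1=0xa5 R2=0x08 R3=0x19 R4=0x4a R5=0x21  N=0 Z=0
after  4: R0=0x05 R1=0xa5 R2=0x08 R3=0x19 R4=0x4a R5=0xf8  N=1 Z=0
after  5: R0=0x05 R1=0xa5 R2=0x08 R3=0xfd R4=0x4a R5=0xf8  N=1 Z=0
after  6: R0=0x05 R1=0xa5 R2=0x08 R3=0xfd R4=0x4a R5=0xad  N=1 Z=0
-- IRQ taken; context saved, return-PC = 7 --
mismatch: R0: reported 0x04 vs actual 0x05

BAD = R0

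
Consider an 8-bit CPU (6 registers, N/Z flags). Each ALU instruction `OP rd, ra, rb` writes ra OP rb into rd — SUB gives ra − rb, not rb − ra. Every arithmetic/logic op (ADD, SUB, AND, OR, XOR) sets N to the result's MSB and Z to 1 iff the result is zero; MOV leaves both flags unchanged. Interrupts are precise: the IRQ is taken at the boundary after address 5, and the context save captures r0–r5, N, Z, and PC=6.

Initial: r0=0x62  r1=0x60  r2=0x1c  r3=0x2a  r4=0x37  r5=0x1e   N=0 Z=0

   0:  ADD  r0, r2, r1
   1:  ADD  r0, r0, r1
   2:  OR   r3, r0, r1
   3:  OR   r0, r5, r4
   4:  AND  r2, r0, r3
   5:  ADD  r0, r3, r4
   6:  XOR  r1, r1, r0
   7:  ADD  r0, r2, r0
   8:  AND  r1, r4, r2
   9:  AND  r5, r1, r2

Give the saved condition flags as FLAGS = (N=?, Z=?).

after  0: r0=0x7c r1=0x60 r2=0x1c r3=0x2a r4=0x37 r5=0x1e  N=0 Z=0
after  1: r0=0xdc r1=0x60 r2=0x1c r3=0x2a r4=0x37 r5=0x1e  N=1 Z=0
after  2: r0=0xdc r1=0x60 r2=0x1c r3=0xfc r4=0x37 r5=0x1e  N=1 Z=0
after  3: r0=0x3f r1=0x60 r2=0x1c r3=0xfc r4=0x37 r5=0x1e  N=0 Z=0
after  4: r0=0x3f r1=0x60 r2=0x3c r3=0xfc r4=0x37 r5=0x1e  N=0 Z=0
after  5: r0=0x33 r1=0x60 r2=0x3c r3=0xfc r4=0x37 r5=0x1e  N=0 Z=0
-- IRQ taken; context saved, return-PC = 6 --

FLAGS = (N=0, Z=0)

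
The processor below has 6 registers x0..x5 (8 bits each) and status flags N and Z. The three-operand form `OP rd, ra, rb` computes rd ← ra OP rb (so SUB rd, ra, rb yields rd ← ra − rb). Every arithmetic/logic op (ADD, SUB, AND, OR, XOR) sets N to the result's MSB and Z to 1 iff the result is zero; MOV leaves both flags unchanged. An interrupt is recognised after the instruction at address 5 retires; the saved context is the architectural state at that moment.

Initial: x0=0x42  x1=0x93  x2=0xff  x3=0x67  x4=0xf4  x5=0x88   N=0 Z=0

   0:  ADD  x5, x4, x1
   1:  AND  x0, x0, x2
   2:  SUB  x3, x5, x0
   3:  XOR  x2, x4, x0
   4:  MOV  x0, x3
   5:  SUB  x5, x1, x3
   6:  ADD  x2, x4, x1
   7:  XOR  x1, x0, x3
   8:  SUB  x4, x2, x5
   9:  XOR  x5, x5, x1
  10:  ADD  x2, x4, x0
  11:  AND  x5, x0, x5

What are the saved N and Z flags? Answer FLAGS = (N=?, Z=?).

after  0: x0=0x42 x1=0x93 x2=0xff x3=0x67 x4=0xf4 x5=0x87  N=1 Z=0
after  1: x0=0x42 x1=0x93 x2=0xff x3=0x67 x4=0xf4 x5=0x87  N=0 Z=0
after  2: x0=0x42 x1=0x93 x2=0xff x3=0x45 x4=0xf4 x5=0x87  N=0 Z=0
after  3: x0=0x42 x1=0x93 x2=0xb6 x3=0x45 x4=0xf4 x5=0x87  N=1 Z=0
after  4: x0=0x45 x1=0x93 x2=0xb6 x3=0x45 x4=0xf4 x5=0x87  N=1 Z=0
after  5: x0=0x45 x1=0x93 x2=0xb6 x3=0x45 x4=0xf4 x5=0x4e  N=0 Z=0
-- IRQ taken; context saved, return-PC = 6 --

FLAGS = (N=0, Z=0)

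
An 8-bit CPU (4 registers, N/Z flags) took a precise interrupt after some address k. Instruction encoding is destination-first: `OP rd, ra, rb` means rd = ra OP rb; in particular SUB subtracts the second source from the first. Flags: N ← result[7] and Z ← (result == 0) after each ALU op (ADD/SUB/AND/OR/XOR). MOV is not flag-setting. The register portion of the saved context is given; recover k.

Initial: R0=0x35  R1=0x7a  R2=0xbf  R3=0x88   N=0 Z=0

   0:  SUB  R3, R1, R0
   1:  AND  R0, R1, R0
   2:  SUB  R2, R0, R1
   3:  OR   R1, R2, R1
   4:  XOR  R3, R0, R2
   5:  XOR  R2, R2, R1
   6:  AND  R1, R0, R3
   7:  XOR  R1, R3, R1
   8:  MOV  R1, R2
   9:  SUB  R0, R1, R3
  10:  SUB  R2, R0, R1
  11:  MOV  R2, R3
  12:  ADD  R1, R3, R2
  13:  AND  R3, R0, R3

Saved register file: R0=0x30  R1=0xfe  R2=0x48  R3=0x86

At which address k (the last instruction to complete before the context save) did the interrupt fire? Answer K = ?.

after  0: R0=0x35 R1=0x7a R2=0xbf R3=0x45  N=0 Z=0
after  1: R0=0x30 R1=0x7a R2=0xbf R3=0x45  N=0 Z=0
after  2: R0=0x30 R1=0x7a R2=0xb6 R3=0x45  N=1 Z=0
after  3: R0=0x30 R1=0xfe R2=0xb6 R3=0x45  N=1 Z=0
after  4: R0=0x30 R1=0xfe R2=0xb6 R3=0x86  N=1 Z=0
after  5: R0=0x30 R1=0xfe R2=0x48 R3=0x86  N=0 Z=0
-- IRQ taken; context saved, return-PC = 6 --

K = 5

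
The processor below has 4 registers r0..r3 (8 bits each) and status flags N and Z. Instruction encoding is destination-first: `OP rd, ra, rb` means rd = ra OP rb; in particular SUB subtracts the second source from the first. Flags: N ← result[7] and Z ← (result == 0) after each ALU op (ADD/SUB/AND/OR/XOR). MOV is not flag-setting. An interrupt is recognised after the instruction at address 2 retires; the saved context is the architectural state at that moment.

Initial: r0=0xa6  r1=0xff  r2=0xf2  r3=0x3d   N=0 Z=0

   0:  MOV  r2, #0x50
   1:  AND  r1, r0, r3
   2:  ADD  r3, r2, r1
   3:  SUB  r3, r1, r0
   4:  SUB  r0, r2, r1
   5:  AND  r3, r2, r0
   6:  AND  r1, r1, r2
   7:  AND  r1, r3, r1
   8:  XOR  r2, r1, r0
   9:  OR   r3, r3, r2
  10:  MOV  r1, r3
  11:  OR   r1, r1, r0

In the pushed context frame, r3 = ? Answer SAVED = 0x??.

SAVED = 0x74

after  0: r0=0xa6 r1=0xff r2=0x50 r3=0x3d  N=0 Z=0
after  1: r0=0xa6 r1=0x24 r2=0x50 r3=0x3d  N=0 Z=0
after  2: r0=0xa6 r1=0x24 r2=0x50 r3=0x74  N=0 Z=0
-- IRQ taken; context saved, return-PC = 3 --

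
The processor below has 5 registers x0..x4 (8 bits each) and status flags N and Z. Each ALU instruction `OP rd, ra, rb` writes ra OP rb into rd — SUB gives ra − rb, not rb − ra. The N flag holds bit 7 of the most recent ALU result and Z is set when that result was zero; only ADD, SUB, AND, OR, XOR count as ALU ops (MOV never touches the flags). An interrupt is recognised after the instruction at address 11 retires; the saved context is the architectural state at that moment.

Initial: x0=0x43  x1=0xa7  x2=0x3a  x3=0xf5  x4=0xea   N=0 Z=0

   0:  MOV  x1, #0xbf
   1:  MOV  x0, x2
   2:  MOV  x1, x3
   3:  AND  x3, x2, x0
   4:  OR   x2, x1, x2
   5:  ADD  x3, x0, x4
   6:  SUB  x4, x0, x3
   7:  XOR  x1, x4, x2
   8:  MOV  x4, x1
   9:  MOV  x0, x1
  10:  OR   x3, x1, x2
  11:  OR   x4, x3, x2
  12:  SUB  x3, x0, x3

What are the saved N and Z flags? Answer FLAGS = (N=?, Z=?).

after  0: x0=0x43 x1=0xbf x2=0x3a x3=0xf5 x4=0xea  N=0 Z=0
after  1: x0=0x3a x1=0xbf x2=0x3a x3=0xf5 x4=0xea  N=0 Z=0
after  2: x0=0x3a x1=0xf5 x2=0x3a x3=0xf5 x4=0xea  N=0 Z=0
after  3: x0=0x3a x1=0xf5 x2=0x3a x3=0x3a x4=0xea  N=0 Z=0
after  4: x0=0x3a x1=0xf5 x2=0xff x3=0x3a x4=0xea  N=1 Z=0
after  5: x0=0x3a x1=0xf5 x2=0xff x3=0x24 x4=0xea  N=0 Z=0
after  6: x0=0x3a x1=0xf5 x2=0xff x3=0x24 x4=0x16  N=0 Z=0
after  7: x0=0x3a x1=0xe9 x2=0xff x3=0x24 x4=0x16  N=1 Z=0
after  8: x0=0x3a x1=0xe9 x2=0xff x3=0x24 x4=0xe9  N=1 Z=0
after  9: x0=0xe9 x1=0xe9 x2=0xff x3=0x24 x4=0xe9  N=1 Z=0
after 10: x0=0xe9 x1=0xe9 x2=0xff x3=0xff x4=0xe9  N=1 Z=0
after 11: x0=0xe9 x1=0xe9 x2=0xff x3=0xff x4=0xff  N=1 Z=0
-- IRQ taken; context saved, return-PC = 12 --

FLAGS = (N=1, Z=0)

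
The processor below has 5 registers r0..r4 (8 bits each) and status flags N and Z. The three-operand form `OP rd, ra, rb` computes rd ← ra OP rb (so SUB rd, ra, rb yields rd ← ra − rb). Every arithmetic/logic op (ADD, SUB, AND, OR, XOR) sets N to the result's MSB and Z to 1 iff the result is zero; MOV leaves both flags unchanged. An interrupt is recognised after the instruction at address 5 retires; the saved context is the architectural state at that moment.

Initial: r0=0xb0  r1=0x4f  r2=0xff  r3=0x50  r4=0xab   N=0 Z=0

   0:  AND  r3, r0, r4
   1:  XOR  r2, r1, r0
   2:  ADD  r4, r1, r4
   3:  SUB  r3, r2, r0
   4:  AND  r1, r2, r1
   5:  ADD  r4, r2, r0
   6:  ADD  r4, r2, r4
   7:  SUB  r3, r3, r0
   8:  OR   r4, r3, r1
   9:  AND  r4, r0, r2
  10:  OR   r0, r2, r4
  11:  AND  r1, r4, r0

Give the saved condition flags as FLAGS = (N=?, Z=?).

FLAGS = (N=1, Z=0)

after  0: r0=0xb0 r1=0x4f r2=0xff r3=0xa0 r4=0xab  N=1 Z=0
after  1: r0=0xb0 r1=0x4f r2=0xff r3=0xa0 r4=0xab  N=1 Z=0
after  2: r0=0xb0 r1=0x4f r2=0xff r3=0xa0 r4=0xfa  N=1 Z=0
after  3: r0=0xb0 r1=0x4f r2=0xff r3=0x4f r4=0xfa  N=0 Z=0
after  4: r0=0xb0 r1=0x4f r2=0xff r3=0x4f r4=0xfa  N=0 Z=0
after  5: r0=0xb0 r1=0x4f r2=0xff r3=0x4f r4=0xaf  N=1 Z=0
-- IRQ taken; context saved, return-PC = 6 --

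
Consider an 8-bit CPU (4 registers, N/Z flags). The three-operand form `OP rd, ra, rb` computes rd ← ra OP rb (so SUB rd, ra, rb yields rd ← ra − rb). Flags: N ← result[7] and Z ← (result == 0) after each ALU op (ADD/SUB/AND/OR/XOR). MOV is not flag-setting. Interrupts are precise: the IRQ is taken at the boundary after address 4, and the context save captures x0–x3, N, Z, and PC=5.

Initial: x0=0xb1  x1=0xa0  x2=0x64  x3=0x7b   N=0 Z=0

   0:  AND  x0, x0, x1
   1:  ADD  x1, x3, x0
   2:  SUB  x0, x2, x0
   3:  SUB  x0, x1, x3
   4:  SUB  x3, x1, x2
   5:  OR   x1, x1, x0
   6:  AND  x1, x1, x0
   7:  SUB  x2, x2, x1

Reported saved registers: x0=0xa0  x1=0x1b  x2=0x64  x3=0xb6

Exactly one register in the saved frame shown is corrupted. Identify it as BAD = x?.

BAD = x3

after  0: x0=0xa0 x1=0xa0 x2=0x64 x3=0x7b  N=1 Z=0
after  1: x0=0xa0 x1=0x1b x2=0x64 x3=0x7b  N=0 Z=0
after  2: x0=0xc4 x1=0x1b x2=0x64 x3=0x7b  N=1 Z=0
after  3: x0=0xa0 x1=0x1b x2=0x64 x3=0x7b  N=1 Z=0
after  4: x0=0xa0 x1=0x1b x2=0x64 x3=0xb7  N=1 Z=0
-- IRQ taken; context saved, return-PC = 5 --
mismatch: x3: reported 0xb6 vs actual 0xb7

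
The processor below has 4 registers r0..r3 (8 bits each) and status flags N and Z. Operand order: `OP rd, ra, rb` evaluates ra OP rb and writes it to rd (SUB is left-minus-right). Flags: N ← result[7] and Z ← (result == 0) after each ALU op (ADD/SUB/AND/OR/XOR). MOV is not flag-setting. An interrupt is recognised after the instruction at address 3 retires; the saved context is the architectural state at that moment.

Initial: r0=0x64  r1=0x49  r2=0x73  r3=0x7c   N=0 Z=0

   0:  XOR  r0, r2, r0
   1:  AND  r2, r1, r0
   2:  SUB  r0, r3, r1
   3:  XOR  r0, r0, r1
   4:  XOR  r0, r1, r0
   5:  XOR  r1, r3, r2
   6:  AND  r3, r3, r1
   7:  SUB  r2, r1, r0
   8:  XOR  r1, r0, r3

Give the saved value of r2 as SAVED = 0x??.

SAVED = 0x01

after  0: r0=0x17 r1=0x49 r2=0x73 r3=0x7c  N=0 Z=0
after  1: r0=0x17 r1=0x49 r2=0x01 r3=0x7c  N=0 Z=0
after  2: r0=0x33 r1=0x49 r2=0x01 r3=0x7c  N=0 Z=0
after  3: r0=0x7a r1=0x49 r2=0x01 r3=0x7c  N=0 Z=0
-- IRQ taken; context saved, return-PC = 4 --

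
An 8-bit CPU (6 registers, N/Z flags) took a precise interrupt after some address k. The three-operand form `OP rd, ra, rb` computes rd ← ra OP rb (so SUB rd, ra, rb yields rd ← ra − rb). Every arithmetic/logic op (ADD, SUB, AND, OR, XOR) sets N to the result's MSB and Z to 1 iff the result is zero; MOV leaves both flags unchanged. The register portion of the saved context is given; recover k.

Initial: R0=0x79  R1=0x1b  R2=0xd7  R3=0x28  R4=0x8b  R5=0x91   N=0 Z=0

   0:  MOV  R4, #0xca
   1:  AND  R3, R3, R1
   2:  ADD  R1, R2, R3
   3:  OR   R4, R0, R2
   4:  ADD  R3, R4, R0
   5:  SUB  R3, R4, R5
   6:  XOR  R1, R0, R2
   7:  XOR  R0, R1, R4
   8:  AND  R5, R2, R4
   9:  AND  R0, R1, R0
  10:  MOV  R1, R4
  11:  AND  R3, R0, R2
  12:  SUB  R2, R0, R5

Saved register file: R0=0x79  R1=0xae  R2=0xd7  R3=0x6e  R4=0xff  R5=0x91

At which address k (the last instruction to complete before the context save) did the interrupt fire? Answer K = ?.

K = 6

after  0: R0=0x79 R1=0x1b R2=0xd7 R3=0x28 R4=0xca R5=0x91  N=0 Z=0
after  1: R0=0x79 R1=0x1b R2=0xd7 R3=0x08 R4=0xca R5=0x91  N=0 Z=0
after  2: R0=0x79 R1=0xdf R2=0xd7 R3=0x08 R4=0xca R5=0x91  N=1 Z=0
after  3: R0=0x79 R1=0xdf R2=0xd7 R3=0x08 R4=0xff R5=0x91  N=1 Z=0
after  4: R0=0x79 R1=0xdf R2=0xd7 R3=0x78 R4=0xff R5=0x91  N=0 Z=0
after  5: R0=0x79 R1=0xdf R2=0xd7 R3=0x6e R4=0xff R5=0x91  N=0 Z=0
after  6: R0=0x79 R1=0xae R2=0xd7 R3=0x6e R4=0xff R5=0x91  N=1 Z=0
-- IRQ taken; context saved, return-PC = 7 --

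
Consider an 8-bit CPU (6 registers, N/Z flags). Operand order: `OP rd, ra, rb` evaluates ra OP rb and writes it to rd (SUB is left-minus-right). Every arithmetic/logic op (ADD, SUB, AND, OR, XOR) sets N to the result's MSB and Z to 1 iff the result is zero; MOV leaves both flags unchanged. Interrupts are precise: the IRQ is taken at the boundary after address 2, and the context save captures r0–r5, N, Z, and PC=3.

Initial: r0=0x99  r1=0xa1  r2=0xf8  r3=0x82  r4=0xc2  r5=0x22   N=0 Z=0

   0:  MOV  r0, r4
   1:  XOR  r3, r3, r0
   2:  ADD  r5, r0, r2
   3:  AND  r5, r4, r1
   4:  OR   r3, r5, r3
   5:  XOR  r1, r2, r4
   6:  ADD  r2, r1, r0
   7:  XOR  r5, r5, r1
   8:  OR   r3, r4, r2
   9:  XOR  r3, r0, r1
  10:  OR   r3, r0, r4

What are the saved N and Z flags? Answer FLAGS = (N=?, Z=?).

FLAGS = (N=1, Z=0)

after  0: r0=0xc2 r1=0xa1 r2=0xf8 r3=0x82 r4=0xc2 r5=0x22  N=0 Z=0
after  1: r0=0xc2 r1=0xa1 r2=0xf8 r3=0x40 r4=0xc2 r5=0x22  N=0 Z=0
after  2: r0=0xc2 r1=0xa1 r2=0xf8 r3=0x40 r4=0xc2 r5=0xba  N=1 Z=0
-- IRQ taken; context saved, return-PC = 3 --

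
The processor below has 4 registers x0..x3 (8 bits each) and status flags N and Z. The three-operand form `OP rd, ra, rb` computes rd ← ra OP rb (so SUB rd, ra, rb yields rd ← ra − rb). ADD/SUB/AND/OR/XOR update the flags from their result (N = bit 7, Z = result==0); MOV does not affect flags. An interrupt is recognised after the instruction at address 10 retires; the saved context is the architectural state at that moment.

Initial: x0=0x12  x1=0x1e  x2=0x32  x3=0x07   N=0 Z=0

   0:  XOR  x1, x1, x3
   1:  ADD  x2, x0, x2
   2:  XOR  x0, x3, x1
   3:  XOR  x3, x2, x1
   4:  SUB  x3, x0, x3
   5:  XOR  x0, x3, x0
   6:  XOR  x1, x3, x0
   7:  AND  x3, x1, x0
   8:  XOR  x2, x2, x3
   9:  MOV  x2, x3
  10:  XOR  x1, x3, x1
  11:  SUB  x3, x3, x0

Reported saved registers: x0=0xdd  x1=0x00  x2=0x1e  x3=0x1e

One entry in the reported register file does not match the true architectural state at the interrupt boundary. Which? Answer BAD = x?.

after  0: x0=0x12 x1=0x19 x2=0x32 x3=0x07  N=0 Z=0
after  1: x0=0x12 x1=0x19 x2=0x44 x3=0x07  N=0 Z=0
after  2: x0=0x1e x1=0x19 x2=0x44 x3=0x07  N=0 Z=0
after  3: x0=0x1e x1=0x19 x2=0x44 x3=0x5d  N=0 Z=0
after  4: x0=0x1e x1=0x19 x2=0x44 x3=0xc1  N=1 Z=0
after  5: x0=0xdf x1=0x19 x2=0x44 x3=0xc1  N=1 Z=0
after  6: x0=0xdf x1=0x1e x2=0x44 x3=0xc1  N=0 Z=0
after  7: x0=0xdf x1=0x1e x2=0x44 x3=0x1e  N=0 Z=0
after  8: x0=0xdf x1=0x1e x2=0x5a x3=0x1e  N=0 Z=0
after  9: x0=0xdf x1=0x1e x2=0x1e x3=0x1e  N=0 Z=0
after 10: x0=0xdf x1=0x00 x2=0x1e x3=0x1e  N=0 Z=1
-- IRQ taken; context saved, return-PC = 11 --
mismatch: x0: reported 0xdd vs actual 0xdf

BAD = x0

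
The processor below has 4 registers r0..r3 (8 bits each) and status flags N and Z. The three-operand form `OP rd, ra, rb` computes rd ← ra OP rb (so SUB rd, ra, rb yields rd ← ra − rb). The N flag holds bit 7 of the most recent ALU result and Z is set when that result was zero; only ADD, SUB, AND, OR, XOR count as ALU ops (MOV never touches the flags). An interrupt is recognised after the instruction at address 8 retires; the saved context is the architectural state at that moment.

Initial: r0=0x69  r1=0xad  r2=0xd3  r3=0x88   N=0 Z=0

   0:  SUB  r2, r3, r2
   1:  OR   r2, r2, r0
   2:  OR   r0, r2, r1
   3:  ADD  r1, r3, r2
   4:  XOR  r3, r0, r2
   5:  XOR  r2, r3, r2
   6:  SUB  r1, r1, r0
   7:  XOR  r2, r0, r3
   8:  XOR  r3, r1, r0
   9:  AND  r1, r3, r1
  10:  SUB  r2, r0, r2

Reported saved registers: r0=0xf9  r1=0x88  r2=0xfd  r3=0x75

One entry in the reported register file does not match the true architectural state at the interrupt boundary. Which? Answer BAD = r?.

BAD = r0

after  0: r0=0x69 r1=0xad r2=0xb5 r3=0x88  N=1 Z=0
after  1: r0=0x69 r1=0xad r2=0xfd r3=0x88  N=1 Z=0
after  2: r0=0xfd r1=0xad r2=0xfd r3=0x88  N=1 Z=0
after  3: r0=0xfd r1=0x85 r2=0xfd r3=0x88  N=1 Z=0
after  4: r0=0xfd r1=0x85 r2=0xfd r3=0x00  N=0 Z=1
after  5: r0=0xfd r1=0x85 r2=0xfd r3=0x00  N=1 Z=0
after  6: r0=0xfd r1=0x88 r2=0xfd r3=0x00  N=1 Z=0
after  7: r0=0xfd r1=0x88 r2=0xfd r3=0x00  N=1 Z=0
after  8: r0=0xfd r1=0x88 r2=0xfd r3=0x75  N=0 Z=0
-- IRQ taken; context saved, return-PC = 9 --
mismatch: r0: reported 0xf9 vs actual 0xfd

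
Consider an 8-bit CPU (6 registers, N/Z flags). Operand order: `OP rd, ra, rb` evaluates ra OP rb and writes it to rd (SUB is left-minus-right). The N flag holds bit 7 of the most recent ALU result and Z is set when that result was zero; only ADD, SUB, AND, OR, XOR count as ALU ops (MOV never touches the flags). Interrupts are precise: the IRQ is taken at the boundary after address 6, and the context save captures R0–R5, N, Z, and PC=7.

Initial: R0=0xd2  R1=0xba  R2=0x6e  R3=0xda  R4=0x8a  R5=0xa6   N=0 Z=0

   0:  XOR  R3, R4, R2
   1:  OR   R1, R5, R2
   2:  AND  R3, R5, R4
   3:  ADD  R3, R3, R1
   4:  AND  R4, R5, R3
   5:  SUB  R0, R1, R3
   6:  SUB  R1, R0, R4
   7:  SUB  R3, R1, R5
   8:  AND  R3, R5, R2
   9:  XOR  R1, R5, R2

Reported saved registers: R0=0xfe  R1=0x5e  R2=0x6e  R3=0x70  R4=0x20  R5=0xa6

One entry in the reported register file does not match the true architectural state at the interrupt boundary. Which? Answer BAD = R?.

after  0: R0=0xd2 R1=0xba R2=0x6e R3=0xe4 R4=0x8a R5=0xa6  N=1 Z=0
after  1: R0=0xd2 R1=0xee R2=0x6e R3=0xe4 R4=0x8a R5=0xa6  N=1 Z=0
after  2: R0=0xd2 R1=0xee R2=0x6e R3=0x82 R4=0x8a R5=0xa6  N=1 Z=0
after  3: R0=0xd2 R1=0xee R2=0x6e R3=0x70 R4=0x8a R5=0xa6  N=0 Z=0
after  4: R0=0xd2 R1=0xee R2=0x6e R3=0x70 R4=0x20 R5=0xa6  N=0 Z=0
after  5: R0=0x7e R1=0xee R2=0x6e R3=0x70 R4=0x20 R5=0xa6  N=0 Z=0
after  6: R0=0x7e R1=0x5e R2=0x6e R3=0x70 R4=0x20 R5=0xa6  N=0 Z=0
-- IRQ taken; context saved, return-PC = 7 --
mismatch: R0: reported 0xfe vs actual 0x7e

BAD = R0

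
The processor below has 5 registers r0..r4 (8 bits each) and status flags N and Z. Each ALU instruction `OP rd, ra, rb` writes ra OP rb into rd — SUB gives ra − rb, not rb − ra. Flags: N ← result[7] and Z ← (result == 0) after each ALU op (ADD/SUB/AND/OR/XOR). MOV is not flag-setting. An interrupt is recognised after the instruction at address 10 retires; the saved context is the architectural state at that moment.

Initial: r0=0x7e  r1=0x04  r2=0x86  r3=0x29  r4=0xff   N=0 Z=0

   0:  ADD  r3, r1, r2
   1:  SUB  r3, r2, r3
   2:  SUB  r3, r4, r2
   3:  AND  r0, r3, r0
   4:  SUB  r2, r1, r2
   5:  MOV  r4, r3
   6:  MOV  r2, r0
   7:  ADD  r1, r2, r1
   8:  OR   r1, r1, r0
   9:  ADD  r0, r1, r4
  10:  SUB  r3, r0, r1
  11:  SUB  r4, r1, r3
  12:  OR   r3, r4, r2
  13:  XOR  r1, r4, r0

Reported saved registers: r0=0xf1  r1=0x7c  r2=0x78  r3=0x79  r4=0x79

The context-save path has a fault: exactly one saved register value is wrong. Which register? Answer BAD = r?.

BAD = r0

after  0: r0=0x7e r1=0x04 r2=0x86 r3=0x8a r4=0xff  N=1 Z=0
after  1: r0=0x7e r1=0x04 r2=0x86 r3=0xfc r4=0xff  N=1 Z=0
after  2: r0=0x7e r1=0x04 r2=0x86 r3=0x79 r4=0xff  N=0 Z=0
after  3: r0=0x78 r1=0x04 r2=0x86 r3=0x79 r4=0xff  N=0 Z=0
after  4: r0=0x78 r1=0x04 r2=0x7e r3=0x79 r4=0xff  N=0 Z=0
after  5: r0=0x78 r1=0x04 r2=0x7e r3=0x79 r4=0x79  N=0 Z=0
after  6: r0=0x78 r1=0x04 r2=0x78 r3=0x79 r4=0x79  N=0 Z=0
after  7: r0=0x78 r1=0x7c r2=0x78 r3=0x79 r4=0x79  N=0 Z=0
after  8: r0=0x78 r1=0x7c r2=0x78 r3=0x79 r4=0x79  N=0 Z=0
after  9: r0=0xf5 r1=0x7c r2=0x78 r3=0x79 r4=0x79  N=1 Z=0
after 10: r0=0xf5 r1=0x7c r2=0x78 r3=0x79 r4=0x79  N=0 Z=0
-- IRQ taken; context saved, return-PC = 11 --
mismatch: r0: reported 0xf1 vs actual 0xf5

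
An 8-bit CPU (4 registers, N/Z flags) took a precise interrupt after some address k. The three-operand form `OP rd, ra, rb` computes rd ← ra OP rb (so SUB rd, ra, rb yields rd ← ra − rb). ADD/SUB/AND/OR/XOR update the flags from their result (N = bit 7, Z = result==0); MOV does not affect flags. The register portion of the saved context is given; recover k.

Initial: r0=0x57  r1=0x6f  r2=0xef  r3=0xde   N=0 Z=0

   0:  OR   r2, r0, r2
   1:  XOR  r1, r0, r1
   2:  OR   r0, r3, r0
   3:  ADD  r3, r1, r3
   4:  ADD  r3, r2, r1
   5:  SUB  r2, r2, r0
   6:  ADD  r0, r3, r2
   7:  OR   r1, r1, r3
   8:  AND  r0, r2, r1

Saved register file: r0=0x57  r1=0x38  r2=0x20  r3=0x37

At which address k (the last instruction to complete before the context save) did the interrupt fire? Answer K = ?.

K = 6

after  0: r0=0x57 r1=0x6f r2=0xff r3=0xde  N=1 Z=0
after  1: r0=0x57 r1=0x38 r2=0xff r3=0xde  N=0 Z=0
after  2: r0=0xdf r1=0x38 r2=0xff r3=0xde  N=1 Z=0
after  3: r0=0xdf r1=0x38 r2=0xff r3=0x16  N=0 Z=0
after  4: r0=0xdf r1=0x38 r2=0xff r3=0x37  N=0 Z=0
after  5: r0=0xdf r1=0x38 r2=0x20 r3=0x37  N=0 Z=0
after  6: r0=0x57 r1=0x38 r2=0x20 r3=0x37  N=0 Z=0
-- IRQ taken; context saved, return-PC = 7 --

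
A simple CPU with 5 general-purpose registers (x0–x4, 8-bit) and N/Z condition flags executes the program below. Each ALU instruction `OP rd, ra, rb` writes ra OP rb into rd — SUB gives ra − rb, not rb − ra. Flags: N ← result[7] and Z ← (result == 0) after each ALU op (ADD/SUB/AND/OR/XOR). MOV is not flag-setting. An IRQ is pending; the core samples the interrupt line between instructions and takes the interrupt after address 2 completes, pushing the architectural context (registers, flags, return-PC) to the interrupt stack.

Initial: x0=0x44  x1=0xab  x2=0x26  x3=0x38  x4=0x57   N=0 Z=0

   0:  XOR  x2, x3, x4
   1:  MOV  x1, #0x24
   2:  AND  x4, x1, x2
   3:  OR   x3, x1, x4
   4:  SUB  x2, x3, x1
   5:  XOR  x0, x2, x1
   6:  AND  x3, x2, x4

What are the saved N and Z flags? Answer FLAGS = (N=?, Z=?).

after  0: x0=0x44 x1=0xab x2=0x6f x3=0x38 x4=0x57  N=0 Z=0
after  1: x0=0x44 x1=0x24 x2=0x6f x3=0x38 x4=0x57  N=0 Z=0
after  2: x0=0x44 x1=0x24 x2=0x6f x3=0x38 x4=0x24  N=0 Z=0
-- IRQ taken; context saved, return-PC = 3 --

FLAGS = (N=0, Z=0)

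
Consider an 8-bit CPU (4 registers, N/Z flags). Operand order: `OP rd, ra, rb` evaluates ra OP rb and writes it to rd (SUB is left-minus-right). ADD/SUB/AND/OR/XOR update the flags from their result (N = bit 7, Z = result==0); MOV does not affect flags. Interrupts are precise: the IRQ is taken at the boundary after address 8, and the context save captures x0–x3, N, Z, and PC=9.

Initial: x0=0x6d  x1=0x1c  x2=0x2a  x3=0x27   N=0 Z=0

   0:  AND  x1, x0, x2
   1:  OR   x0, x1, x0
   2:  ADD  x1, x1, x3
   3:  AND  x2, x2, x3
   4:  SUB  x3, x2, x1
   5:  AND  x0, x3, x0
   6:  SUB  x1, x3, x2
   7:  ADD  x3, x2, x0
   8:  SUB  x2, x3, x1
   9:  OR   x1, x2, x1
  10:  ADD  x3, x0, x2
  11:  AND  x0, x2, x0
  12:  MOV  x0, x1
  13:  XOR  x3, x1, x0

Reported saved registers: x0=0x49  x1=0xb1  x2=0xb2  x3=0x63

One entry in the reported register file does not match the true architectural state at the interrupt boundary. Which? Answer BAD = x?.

after  0: x0=0x6d x1=0x28 x2=0x2a x3=0x27  N=0 Z=0
after  1: x0=0x6d x1=0x28 x2=0x2a x3=0x27  N=0 Z=0
after  2: x0=0x6d x1=0x4f x2=0x2a x3=0x27  N=0 Z=0
after  3: x0=0x6d x1=0x4f x2=0x22 x3=0x27  N=0 Z=0
after  4: x0=0x6d x1=0x4f x2=0x22 x3=0xd3  N=1 Z=0
after  5: x0=0x41 x1=0x4f x2=0x22 x3=0xd3  N=0 Z=0
after  6: x0=0x41 x1=0xb1 x2=0x22 x3=0xd3  N=1 Z=0
after  7: x0=0x41 x1=0xb1 x2=0x22 x3=0x63  N=0 Z=0
after  8: x0=0x41 x1=0xb1 x2=0xb2 x3=0x63  N=1 Z=0
-- IRQ taken; context saved, return-PC = 9 --
mismatch: x0: reported 0x49 vs actual 0x41

BAD = x0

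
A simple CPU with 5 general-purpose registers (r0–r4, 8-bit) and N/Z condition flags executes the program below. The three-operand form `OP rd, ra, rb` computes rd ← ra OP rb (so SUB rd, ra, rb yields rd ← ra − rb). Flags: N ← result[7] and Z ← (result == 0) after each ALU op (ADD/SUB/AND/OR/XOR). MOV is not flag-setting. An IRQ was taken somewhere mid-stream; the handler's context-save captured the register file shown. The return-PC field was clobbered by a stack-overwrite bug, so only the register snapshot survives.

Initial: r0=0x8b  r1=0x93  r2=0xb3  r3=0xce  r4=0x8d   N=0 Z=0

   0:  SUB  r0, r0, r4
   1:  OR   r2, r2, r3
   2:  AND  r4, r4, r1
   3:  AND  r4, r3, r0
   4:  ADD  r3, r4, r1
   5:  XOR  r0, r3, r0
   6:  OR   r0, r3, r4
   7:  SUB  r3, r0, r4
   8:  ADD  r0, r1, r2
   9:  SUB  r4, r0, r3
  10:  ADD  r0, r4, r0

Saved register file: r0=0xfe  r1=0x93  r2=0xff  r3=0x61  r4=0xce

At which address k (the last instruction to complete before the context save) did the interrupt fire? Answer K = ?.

K = 4

after  0: r0=0xfe r1=0x93 r2=0xb3 r3=0xce r4=0x8d  N=1 Z=0
after  1: r0=0xfe r1=0x93 r2=0xff r3=0xce r4=0x8d  N=1 Z=0
after  2: r0=0xfe r1=0x93 r2=0xff r3=0xce r4=0x81  N=1 Z=0
after  3: r0=0xfe r1=0x93 r2=0xff r3=0xce r4=0xce  N=1 Z=0
after  4: r0=0xfe r1=0x93 r2=0xff r3=0x61 r4=0xce  N=0 Z=0
-- IRQ taken; context saved, return-PC = 5 --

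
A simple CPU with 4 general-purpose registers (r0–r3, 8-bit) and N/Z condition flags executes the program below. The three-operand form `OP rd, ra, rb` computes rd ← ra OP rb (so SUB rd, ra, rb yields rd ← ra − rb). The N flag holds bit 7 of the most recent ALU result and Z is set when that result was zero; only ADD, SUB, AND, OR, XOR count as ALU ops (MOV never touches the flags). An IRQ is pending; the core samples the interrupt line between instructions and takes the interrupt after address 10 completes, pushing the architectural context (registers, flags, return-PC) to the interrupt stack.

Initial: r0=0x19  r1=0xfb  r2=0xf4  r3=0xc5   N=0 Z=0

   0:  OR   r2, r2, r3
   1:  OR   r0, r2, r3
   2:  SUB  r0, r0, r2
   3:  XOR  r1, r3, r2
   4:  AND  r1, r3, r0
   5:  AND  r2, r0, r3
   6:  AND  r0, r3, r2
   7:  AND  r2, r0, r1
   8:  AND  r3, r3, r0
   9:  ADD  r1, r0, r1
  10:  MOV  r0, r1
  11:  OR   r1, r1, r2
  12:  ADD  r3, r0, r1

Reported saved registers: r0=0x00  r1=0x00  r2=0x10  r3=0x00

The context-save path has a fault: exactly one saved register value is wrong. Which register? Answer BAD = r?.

BAD = r2

after  0: r0=0x19 r1=0xfb r2=0xf5 r3=0xc5  N=1 Z=0
after  1: r0=0xf5 r1=0xfb r2=0xf5 r3=0xc5  N=1 Z=0
after  2: r0=0x00 r1=0xfb r2=0xf5 r3=0xc5  N=0 Z=1
after  3: r0=0x00 r1=0x30 r2=0xf5 r3=0xc5  N=0 Z=0
after  4: r0=0x00 r1=0x00 r2=0xf5 r3=0xc5  N=0 Z=1
after  5: r0=0x00 r1=0x00 r2=0x00 r3=0xc5  N=0 Z=1
after  6: r0=0x00 r1=0x00 r2=0x00 r3=0xc5  N=0 Z=1
after  7: r0=0x00 r1=0x00 r2=0x00 r3=0xc5  N=0 Z=1
after  8: r0=0x00 r1=0x00 r2=0x00 r3=0x00  N=0 Z=1
after  9: r0=0x00 r1=0x00 r2=0x00 r3=0x00  N=0 Z=1
after 10: r0=0x00 r1=0x00 r2=0x00 r3=0x00  N=0 Z=1
-- IRQ taken; context saved, return-PC = 11 --
mismatch: r2: reported 0x10 vs actual 0x00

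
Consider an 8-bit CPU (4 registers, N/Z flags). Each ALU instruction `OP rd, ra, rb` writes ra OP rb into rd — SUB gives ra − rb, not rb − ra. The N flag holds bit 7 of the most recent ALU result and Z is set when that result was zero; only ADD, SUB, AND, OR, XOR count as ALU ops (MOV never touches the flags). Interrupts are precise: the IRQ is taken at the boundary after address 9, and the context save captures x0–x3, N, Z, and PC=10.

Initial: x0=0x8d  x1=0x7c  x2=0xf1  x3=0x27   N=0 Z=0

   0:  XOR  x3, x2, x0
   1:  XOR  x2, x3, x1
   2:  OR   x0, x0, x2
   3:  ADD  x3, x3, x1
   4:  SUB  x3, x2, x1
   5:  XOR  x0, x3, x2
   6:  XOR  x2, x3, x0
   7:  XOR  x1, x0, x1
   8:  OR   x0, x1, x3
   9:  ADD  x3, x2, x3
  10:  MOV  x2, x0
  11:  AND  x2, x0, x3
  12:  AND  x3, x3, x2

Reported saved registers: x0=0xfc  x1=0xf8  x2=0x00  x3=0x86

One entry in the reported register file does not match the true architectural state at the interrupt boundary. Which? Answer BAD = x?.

after  0: x0=0x8d x1=0x7c x2=0xf1 x3=0x7c  N=0 Z=0
after  1: x0=0x8d x1=0x7c x2=0x00 x3=0x7c  N=0 Z=1
after  2: x0=0x8d x1=0x7c x2=0x00 x3=0x7c  N=1 Z=0
after  3: x0=0x8d x1=0x7c x2=0x00 x3=0xf8  N=1 Z=0
after  4: x0=0x8d x1=0x7c x2=0x00 x3=0x84  N=1 Z=0
after  5: x0=0x84 x1=0x7c x2=0x00 x3=0x84  N=1 Z=0
after  6: x0=0x84 x1=0x7c x2=0x00 x3=0x84  N=0 Z=1
after  7: x0=0x84 x1=0xf8 x2=0x00 x3=0x84  N=1 Z=0
after  8: x0=0xfc x1=0xf8 x2=0x00 x3=0x84  N=1 Z=0
after  9: x0=0xfc x1=0xf8 x2=0x00 x3=0x84  N=1 Z=0
-- IRQ taken; context saved, return-PC = 10 --
mismatch: x3: reported 0x86 vs actual 0x84

BAD = x3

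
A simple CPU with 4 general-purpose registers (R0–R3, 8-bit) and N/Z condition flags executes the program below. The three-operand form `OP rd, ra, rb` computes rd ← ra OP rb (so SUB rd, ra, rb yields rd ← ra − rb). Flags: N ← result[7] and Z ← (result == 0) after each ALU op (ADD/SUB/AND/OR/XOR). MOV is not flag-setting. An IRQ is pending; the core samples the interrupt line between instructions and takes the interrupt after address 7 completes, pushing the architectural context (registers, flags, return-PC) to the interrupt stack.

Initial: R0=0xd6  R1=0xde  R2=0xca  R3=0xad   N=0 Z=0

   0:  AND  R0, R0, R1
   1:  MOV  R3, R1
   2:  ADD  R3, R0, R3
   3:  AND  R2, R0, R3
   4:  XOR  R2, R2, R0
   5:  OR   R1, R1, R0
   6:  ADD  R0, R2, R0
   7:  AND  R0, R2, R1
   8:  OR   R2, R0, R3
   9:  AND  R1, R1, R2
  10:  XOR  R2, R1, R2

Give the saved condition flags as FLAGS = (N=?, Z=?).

FLAGS = (N=0, Z=0)

after  0: R0=0xd6 R1=0xde R2=0xca R3=0xad  N=1 Z=0
after  1: R0=0xd6 R1=0xde R2=0xca R3=0xde  N=1 Z=0
after  2: R0=0xd6 R1=0xde R2=0xca R3=0xb4  N=1 Z=0
after  3: R0=0xd6 R1=0xde R2=0x94 R3=0xb4  N=1 Z=0
after  4: R0=0xd6 R1=0xde R2=0x42 R3=0xb4  N=0 Z=0
after  5: R0=0xd6 R1=0xde R2=0x42 R3=0xb4  N=1 Z=0
after  6: R0=0x18 R1=0xde R2=0x42 R3=0xb4  N=0 Z=0
after  7: R0=0x42 R1=0xde R2=0x42 R3=0xb4  N=0 Z=0
-- IRQ taken; context saved, return-PC = 8 --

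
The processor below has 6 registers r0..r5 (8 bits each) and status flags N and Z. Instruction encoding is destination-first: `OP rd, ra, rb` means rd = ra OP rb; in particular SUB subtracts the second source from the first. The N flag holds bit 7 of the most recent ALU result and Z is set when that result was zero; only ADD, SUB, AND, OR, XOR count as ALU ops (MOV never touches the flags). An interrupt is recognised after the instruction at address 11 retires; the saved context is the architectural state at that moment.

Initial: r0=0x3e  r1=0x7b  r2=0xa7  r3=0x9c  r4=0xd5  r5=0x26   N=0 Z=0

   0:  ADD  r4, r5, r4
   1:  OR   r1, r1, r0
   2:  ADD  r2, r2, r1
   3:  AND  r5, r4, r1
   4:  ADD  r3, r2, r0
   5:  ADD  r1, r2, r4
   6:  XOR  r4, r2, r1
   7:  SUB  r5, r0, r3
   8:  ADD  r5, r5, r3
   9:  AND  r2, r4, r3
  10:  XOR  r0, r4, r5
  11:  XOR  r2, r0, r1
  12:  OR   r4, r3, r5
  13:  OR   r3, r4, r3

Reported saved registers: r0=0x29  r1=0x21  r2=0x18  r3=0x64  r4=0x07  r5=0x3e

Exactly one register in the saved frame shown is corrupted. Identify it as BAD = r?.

BAD = r0

after  0: r0=0x3e r1=0x7b r2=0xa7 r3=0x9c r4=0xfb r5=0x26  N=1 Z=0
after  1: r0=0x3e r1=0x7f r2=0xa7 r3=0x9c r4=0xfb r5=0x26  N=0 Z=0
after  2: r0=0x3e r1=0x7f r2=0x26 r3=0x9c r4=0xfb r5=0x26  N=0 Z=0
after  3: r0=0x3e r1=0x7f r2=0x26 r3=0x9c r4=0xfb r5=0x7b  N=0 Z=0
after  4: r0=0x3e r1=0x7f r2=0x26 r3=0x64 r4=0xfb r5=0x7b  N=0 Z=0
after  5: r0=0x3e r1=0x21 r2=0x26 r3=0x64 r4=0xfb r5=0x7b  N=0 Z=0
after  6: r0=0x3e r1=0x21 r2=0x26 r3=0x64 r4=0x07 r5=0x7b  N=0 Z=0
after  7: r0=0x3e r1=0x21 r2=0x26 r3=0x64 r4=0x07 r5=0xda  N=1 Z=0
after  8: r0=0x3e r1=0x21 r2=0x26 r3=0x64 r4=0x07 r5=0x3e  N=0 Z=0
after  9: r0=0x3e r1=0x21 r2=0x04 r3=0x64 r4=0x07 r5=0x3e  N=0 Z=0
after 10: r0=0x39 r1=0x21 r2=0x04 r3=0x64 r4=0x07 r5=0x3e  N=0 Z=0
after 11: r0=0x39 r1=0x21 r2=0x18 r3=0x64 r4=0x07 r5=0x3e  N=0 Z=0
-- IRQ taken; context saved, return-PC = 12 --
mismatch: r0: reported 0x29 vs actual 0x39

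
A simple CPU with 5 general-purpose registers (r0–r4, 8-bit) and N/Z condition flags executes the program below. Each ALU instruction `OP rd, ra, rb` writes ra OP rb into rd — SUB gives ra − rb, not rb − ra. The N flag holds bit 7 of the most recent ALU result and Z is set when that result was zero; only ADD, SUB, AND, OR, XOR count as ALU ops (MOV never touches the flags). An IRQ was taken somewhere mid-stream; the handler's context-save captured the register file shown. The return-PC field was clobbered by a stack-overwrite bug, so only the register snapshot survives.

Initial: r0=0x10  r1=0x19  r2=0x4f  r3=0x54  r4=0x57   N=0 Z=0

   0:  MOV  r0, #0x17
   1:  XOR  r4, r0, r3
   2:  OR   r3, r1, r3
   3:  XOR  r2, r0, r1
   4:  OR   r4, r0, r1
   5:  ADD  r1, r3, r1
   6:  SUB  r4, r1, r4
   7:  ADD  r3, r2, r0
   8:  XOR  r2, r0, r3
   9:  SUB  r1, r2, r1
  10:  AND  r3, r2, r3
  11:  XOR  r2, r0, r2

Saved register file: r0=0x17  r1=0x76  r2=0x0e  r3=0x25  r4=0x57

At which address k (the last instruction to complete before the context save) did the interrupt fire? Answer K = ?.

K = 7

after  0: r0=0x17 r1=0x19 r2=0x4f r3=0x54 r4=0x57  N=0 Z=0
after  1: r0=0x17 r1=0x19 r2=0x4f r3=0x54 r4=0x43  N=0 Z=0
after  2: r0=0x17 r1=0x19 r2=0x4f r3=0x5d r4=0x43  N=0 Z=0
after  3: r0=0x17 r1=0x19 r2=0x0e r3=0x5d r4=0x43  N=0 Z=0
after  4: r0=0x17 r1=0x19 r2=0x0e r3=0x5d r4=0x1f  N=0 Z=0
after  5: r0=0x17 r1=0x76 r2=0x0e r3=0x5d r4=0x1f  N=0 Z=0
after  6: r0=0x17 r1=0x76 r2=0x0e r3=0x5d r4=0x57  N=0 Z=0
after  7: r0=0x17 r1=0x76 r2=0x0e r3=0x25 r4=0x57  N=0 Z=0
-- IRQ taken; context saved, return-PC = 8 --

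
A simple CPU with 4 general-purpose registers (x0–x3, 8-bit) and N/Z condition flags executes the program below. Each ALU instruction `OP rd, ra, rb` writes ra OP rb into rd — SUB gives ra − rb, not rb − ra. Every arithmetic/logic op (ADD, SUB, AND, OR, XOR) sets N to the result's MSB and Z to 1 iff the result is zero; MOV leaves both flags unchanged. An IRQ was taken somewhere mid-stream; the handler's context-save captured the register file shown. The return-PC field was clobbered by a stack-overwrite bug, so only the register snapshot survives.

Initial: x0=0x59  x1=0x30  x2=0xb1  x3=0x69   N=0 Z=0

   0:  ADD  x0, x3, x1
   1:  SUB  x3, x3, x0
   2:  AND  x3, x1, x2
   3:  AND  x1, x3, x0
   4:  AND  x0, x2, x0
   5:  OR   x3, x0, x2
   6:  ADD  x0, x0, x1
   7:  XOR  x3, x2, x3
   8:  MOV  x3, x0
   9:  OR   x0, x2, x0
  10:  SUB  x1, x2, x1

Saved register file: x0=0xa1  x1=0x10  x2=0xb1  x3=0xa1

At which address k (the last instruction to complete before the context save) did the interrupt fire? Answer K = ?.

K = 8

after  0: x0=0x99 x1=0x30 x2=0xb1 x3=0x69  N=1 Z=0
after  1: x0=0x99 x1=0x30 x2=0xb1 x3=0xd0  N=1 Z=0
after  2: x0=0x99 x1=0x30 x2=0xb1 x3=0x30  N=0 Z=0
after  3: x0=0x99 x1=0x10 x2=0xb1 x3=0x30  N=0 Z=0
after  4: x0=0x91 x1=0x10 x2=0xb1 x3=0x30  N=1 Z=0
after  5: x0=0x91 x1=0x10 x2=0xb1 x3=0xb1  N=1 Z=0
after  6: x0=0xa1 x1=0x10 x2=0xb1 x3=0xb1  N=1 Z=0
after  7: x0=0xa1 x1=0x10 x2=0xb1 x3=0x00  N=0 Z=1
after  8: x0=0xa1 x1=0x10 x2=0xb1 x3=0xa1  N=0 Z=1
-- IRQ taken; context saved, return-PC = 9 --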